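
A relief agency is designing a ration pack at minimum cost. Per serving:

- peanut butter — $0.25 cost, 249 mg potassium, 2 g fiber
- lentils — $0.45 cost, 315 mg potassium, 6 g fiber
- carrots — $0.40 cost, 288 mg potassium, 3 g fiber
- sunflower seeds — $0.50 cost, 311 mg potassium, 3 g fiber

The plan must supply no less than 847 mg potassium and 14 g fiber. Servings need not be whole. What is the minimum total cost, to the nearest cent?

$1.13

Check every corner: each single food scaled to meet both minima, and each pair solved so both constraints bind.
peanut butter only: max(847/249, 14/2) = 7 servings → $1.75.
lentils only: max(847/315, 14/6) = 2.689 servings → $1.21.
carrots only: max(847/288, 14/3) = 4.667 servings → $1.87.
sunflower seeds only: max(847/311, 14/3) = 4.667 servings → $2.33.
peanut butter + lentils with both tight: 0.7778 servings and 2.074 servings → $1.13.
peanut butter + carrots: intersection lies outside the first quadrant.
peanut butter + sunflower seeds with both targets exact would need a negative amount; discard.
lentils + carrots with both tight: 1.904 servings and 0.8582 servings → $1.20.
lentils + sunflower seeds with both tight: 1.969 servings and 0.7296 servings → $1.25.
carrots + sunflower seeds: intersection lies outside the first quadrant.
The minimum over all feasible corners is $1.13.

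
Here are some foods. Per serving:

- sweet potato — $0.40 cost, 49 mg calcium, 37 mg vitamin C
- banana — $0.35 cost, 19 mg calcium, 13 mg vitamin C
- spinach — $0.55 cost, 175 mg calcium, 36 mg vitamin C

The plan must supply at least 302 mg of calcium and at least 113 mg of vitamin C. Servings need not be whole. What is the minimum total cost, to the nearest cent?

$1.41

Compare the cost at each extreme point of the feasible region.
sweet potato only: max(302/49, 113/37) = 6.163 servings → $2.47.
banana only: max(302/19, 113/13) = 15.89 servings → $5.56.
spinach only: max(302/175, 113/36) = 3.139 servings → $1.73.
sweet potato + banana: intersection lies outside the first quadrant.
sweet potato + spinach with both tight: 1.89 servings and 1.197 servings → $1.41.
banana + spinach with both tight: 5.596 servings and 1.118 servings → $2.57.
The minimum over all feasible corners is $1.41.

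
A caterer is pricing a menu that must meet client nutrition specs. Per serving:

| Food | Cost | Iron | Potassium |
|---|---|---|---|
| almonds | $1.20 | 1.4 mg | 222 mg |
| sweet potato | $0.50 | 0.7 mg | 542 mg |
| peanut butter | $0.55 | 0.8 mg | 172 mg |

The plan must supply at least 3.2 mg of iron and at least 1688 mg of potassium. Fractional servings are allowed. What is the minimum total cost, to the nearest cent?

An LP optimum is at a vertex; with two nutrient constraints at most two foods are used. Check each candidate.
almonds only: max(3.2/1.4, 1688/222) = 7.604 servings → $9.12.
sweet potato only: max(3.2/0.7, 1688/542) = 4.571 servings → $2.29.
peanut butter only: max(3.2/0.8, 1688/172) = 9.814 servings → $5.40.
almonds + sweet potato with both tight: 0.9161 servings and 2.739 servings → $2.47.
almonds + peanut butter with both targets exact would need a negative amount; discard.
sweet potato + peanut butter with both tight: 2.554 servings and 1.765 servings → $2.25.
Cheapest feasible corner: $2.25.

$2.25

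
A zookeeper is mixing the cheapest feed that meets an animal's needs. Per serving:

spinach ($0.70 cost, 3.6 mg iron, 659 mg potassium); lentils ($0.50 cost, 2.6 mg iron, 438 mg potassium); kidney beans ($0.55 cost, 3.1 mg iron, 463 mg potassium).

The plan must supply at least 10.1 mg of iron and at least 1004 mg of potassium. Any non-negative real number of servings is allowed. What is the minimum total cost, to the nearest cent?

This is a tiny linear program; its minimum lies at a vertex of the feasible set. List the vertices and price them.
spinach only: max(10.1/3.6, 1004/659) = 2.806 servings → $1.96.
lentils only: max(10.1/2.6, 1004/438) = 3.885 servings → $1.94.
kidney beans only: max(10.1/3.1, 1004/463) = 3.258 servings → $1.79.
spinach + lentils with both targets exact would need a negative amount; discard.
spinach + kidney beans with both targets exact would need a negative amount; discard.
lentils + kidney beans: the both-tight solution has a negative serving — not a feasible corner.
The minimum over all feasible corners is $1.79.

$1.79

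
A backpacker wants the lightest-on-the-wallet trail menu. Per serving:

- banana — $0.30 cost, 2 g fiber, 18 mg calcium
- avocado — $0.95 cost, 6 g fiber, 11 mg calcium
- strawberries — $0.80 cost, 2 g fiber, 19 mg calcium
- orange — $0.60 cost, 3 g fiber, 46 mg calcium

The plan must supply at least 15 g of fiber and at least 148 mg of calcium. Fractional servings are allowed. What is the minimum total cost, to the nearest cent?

$2.35

At the optimum either one food covers both requirements or two foods hit both targets exactly; no other combination can be cheaper.
banana only: max(15/2, 148/18) = 8.222 servings → $2.47.
avocado only: max(15/6, 148/11) = 13.45 servings → $12.78.
strawberries only: max(15/2, 148/19) = 7.789 servings → $6.23.
orange only: max(15/3, 148/46) = 5 servings → $3.00.
banana + avocado with both targets exact would need a negative amount; discard.
banana + strawberries: the both-tight solution has a negative serving — not a feasible corner.
banana + orange with both tight: 6.474 servings and 0.6842 servings → $2.35.
avocado + strawberries with both targets exact would need a negative amount; discard.
avocado + orange with both tight: 1.012 servings and 2.975 servings → $2.75.
strawberries + orange with both tight: 7.029 servings and 0.3143 servings → $5.81.
Cheapest feasible corner: $2.35.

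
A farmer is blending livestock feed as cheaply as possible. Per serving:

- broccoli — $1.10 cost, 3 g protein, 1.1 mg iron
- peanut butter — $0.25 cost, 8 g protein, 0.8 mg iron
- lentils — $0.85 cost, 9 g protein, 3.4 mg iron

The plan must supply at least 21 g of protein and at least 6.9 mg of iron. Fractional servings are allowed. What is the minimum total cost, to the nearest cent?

With two linear requirements the optimum uses one or two foods; enumerate the corners.
broccoli only: max(21/3, 6.9/1.1) = 7 servings → $7.70.
peanut butter only: max(21/8, 6.9/0.8) = 8.625 servings → $2.16.
lentils only: max(21/9, 6.9/3.4) = 2.333 servings → $1.98.
broccoli + peanut butter with both tight: 6 servings and 0.375 servings → $6.69.
broccoli + lentils: the both-tight solution has a negative serving — not a feasible corner.
peanut butter + lentils with both tight: 0.465 servings and 1.92 servings → $1.75.
So the least-cost plan costs $1.75.

$1.75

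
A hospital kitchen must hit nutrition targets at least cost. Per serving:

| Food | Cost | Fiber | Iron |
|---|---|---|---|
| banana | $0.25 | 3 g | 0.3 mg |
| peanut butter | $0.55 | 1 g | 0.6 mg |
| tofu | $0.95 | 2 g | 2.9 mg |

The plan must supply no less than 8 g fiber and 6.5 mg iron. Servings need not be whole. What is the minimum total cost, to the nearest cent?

With two linear requirements the optimum uses one or two foods; enumerate the corners.
banana only: max(8/3, 6.5/0.3) = 21.67 servings → $5.42.
peanut butter only: max(8/1, 6.5/0.6) = 10.83 servings → $5.96.
tofu only: max(8/2, 6.5/2.9) = 4 servings → $3.80.
banana + peanut butter with both targets exact would need a negative amount; discard.
banana + tofu with both tight: 1.259 servings and 2.111 servings → $2.32.
peanut butter + tofu with both tight: 6 servings and 1 serving → $4.25.
So the least-cost plan costs $2.32.

$2.32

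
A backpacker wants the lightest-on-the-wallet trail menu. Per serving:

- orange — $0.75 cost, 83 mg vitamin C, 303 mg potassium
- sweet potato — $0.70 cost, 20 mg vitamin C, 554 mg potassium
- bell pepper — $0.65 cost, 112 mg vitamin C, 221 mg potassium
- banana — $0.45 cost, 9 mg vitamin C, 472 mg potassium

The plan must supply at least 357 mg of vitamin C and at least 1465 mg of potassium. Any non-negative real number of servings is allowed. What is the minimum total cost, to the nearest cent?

For a min-cost LP with two ≥-constraints, a basic feasible solution has at most two positive variables.
orange only: max(357/83, 1465/303) = 4.835 servings → $3.63.
sweet potato only: max(357/20, 1465/554) = 17.85 servings → $12.49.
bell pepper only: max(357/112, 1465/221) = 6.629 servings → $4.31.
banana only: max(357/9, 1465/472) = 39.67 servings → $17.85.
orange + sweet potato with both tight: 4.22 servings and 0.3363 servings → $3.40.
orange + bell pepper: the both-tight solution has a negative serving — not a feasible corner.
orange + banana with both tight: 4.261 servings and 0.3683 servings → $3.36.
sweet potato + bell pepper with both tight: 1.478 servings and 2.924 servings → $2.94.
sweet potato + banana with both targets exact would need a negative amount; discard.
bell pepper + banana with both tight: 3.053 servings and 1.674 servings → $2.74.
So the least-cost plan costs $2.74.

$2.74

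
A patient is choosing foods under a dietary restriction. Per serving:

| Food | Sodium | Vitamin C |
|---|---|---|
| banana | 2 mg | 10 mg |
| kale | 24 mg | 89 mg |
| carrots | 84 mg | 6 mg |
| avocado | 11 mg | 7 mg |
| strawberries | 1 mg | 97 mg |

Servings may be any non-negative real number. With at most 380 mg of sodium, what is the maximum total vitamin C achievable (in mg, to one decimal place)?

Vitamin C per mg sodium: strawberries 97, banana 5, kale 3.708, avocado 0.6364, carrots 0.07143.
With no serving limits, spend the whole sodium allowance on strawberries: 380 mg / 1 mg × 97 mg = 36860.0 mg.

36860.0 mg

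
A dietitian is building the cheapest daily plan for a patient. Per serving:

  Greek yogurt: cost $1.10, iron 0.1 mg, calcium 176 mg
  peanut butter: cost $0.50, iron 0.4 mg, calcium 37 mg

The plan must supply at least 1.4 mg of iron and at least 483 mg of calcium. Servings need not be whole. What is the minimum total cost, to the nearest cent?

$3.82

Two binding constraints pin down two serving amounts, so the optimal mix uses at most two foods. The candidates are each food alone (scaled to the tighter of iron/calcium) and each pair with both constraints tight.
Greek yogurt only: max(1.4/0.1, 483/176) = 14 servings → $15.40.
peanut butter only: max(1.4/0.4, 483/37) = 13.05 servings → $6.53.
Greek yogurt + peanut butter with both tight: 2.12 servings and 2.97 servings → $3.82.
Cheapest feasible corner: $3.82.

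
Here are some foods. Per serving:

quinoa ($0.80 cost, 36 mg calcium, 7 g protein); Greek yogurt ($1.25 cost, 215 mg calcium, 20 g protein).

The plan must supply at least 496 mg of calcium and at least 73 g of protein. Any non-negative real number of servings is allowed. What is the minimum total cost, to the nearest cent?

A basic optimal solution has at most two foods positive. Try each food alone and each pair with both targets met exactly.
quinoa only: max(496/36, 73/7) = 13.78 servings → $11.02.
Greek yogurt only: max(496/215, 73/20) = 3.65 servings → $4.56.
quinoa + Greek yogurt with both tight: 7.357 servings and 1.075 servings → $7.23.
So the least-cost plan costs $4.56.

$4.56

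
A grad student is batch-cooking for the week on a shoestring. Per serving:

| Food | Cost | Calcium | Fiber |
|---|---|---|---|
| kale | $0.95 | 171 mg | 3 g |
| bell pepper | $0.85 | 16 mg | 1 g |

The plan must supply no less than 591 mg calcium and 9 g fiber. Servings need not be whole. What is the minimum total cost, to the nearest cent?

$3.28

Check every corner: each single food scaled to meet both minima, and each pair solved so both constraints bind.
kale only: max(591/171, 9/3) = 3.456 servings → $3.28.
bell pepper only: max(591/16, 9/1) = 36.94 servings → $31.40.
kale + bell pepper: the both-tight solution has a negative serving — not a feasible corner.
The minimum over all feasible corners is $3.28.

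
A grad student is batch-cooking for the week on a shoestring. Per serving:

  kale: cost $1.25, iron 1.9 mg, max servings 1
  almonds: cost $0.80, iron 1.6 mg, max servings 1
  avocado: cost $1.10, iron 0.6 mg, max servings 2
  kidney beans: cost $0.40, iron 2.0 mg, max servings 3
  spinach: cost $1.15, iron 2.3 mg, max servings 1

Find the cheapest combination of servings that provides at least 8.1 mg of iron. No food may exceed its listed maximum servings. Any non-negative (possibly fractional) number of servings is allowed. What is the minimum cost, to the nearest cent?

$2.25

Cost per mg of iron: kidney beans $0.2000, almonds $0.5000, spinach $0.5000, kale $0.6579, avocado $1.8333.
Take 3 servings of kidney beans: +6.0 mg iron for $1.20 (total $1.20, still need 2.1 mg).
Take 1 serving of almonds: +1.6 mg iron for $0.80 (total $2.00, still need 0.5 mg).
Take 0.2174 servings of spinach: +0.5 mg iron for $0.25 (total $2.25, still need 0.0 mg).
Greedy by cheapest-per-mg is optimal for a single linear constraint, so the minimum cost is $2.25.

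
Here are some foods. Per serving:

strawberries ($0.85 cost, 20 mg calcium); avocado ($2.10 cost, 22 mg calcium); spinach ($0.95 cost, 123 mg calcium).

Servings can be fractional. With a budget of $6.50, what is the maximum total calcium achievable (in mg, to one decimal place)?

841.6 mg

Calcium per dollar: spinach 129.5, strawberries 23.53, avocado 10.48.
With no serving limits, spend the whole cost allowance on spinach: $6.50 / $0.95 × 123 mg = 841.6 mg.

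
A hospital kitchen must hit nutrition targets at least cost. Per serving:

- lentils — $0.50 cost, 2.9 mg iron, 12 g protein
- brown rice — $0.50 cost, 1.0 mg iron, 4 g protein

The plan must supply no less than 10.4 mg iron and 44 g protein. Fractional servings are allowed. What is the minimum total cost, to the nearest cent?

lentils only: max(10.4/2.9, 44/12) = 3.667 servings → $1.83.
brown rice only: max(10.4/1.0, 44/4) = 11 servings → $5.50.
lentils + brown rice: the both-tight solution has a negative serving — not a feasible corner.
So the least-cost plan costs $1.83.

$1.83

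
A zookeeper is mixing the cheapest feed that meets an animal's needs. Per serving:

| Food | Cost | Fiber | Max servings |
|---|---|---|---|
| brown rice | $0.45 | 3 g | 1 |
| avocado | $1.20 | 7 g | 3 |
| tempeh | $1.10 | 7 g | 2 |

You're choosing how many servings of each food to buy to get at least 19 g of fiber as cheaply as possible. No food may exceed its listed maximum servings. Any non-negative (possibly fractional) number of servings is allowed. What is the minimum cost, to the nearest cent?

Cost per g of fiber: brown rice $0.1500, tempeh $0.1571, avocado $0.1714.
Take 1 serving of brown rice: +3.0 g fiber for $0.45 (total $0.45, still need 16.0 g).
Take 2 servings of tempeh: +14.0 g fiber for $2.20 (total $2.65, still need 2.0 g).
Take 0.2857 servings of avocado: +2.0 g fiber for $0.34 (total $2.99, still need 0.0 g).
Filling from the cheapest source first is optimal under one linear minimum: $2.99.

$2.99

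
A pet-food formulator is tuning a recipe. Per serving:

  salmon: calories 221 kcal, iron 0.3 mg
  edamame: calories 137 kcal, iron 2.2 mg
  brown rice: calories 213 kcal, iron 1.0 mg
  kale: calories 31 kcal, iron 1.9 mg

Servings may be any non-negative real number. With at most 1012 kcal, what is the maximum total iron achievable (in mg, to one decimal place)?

62.0 mg

Iron per kcal: kale 0.06129, edamame 0.01606, brown rice 0.004695, salmon 0.001357.
With no serving limits, spend the whole calories allowance on kale: 1012 kcal / 31 kcal × 1.9 mg = 62.0 mg.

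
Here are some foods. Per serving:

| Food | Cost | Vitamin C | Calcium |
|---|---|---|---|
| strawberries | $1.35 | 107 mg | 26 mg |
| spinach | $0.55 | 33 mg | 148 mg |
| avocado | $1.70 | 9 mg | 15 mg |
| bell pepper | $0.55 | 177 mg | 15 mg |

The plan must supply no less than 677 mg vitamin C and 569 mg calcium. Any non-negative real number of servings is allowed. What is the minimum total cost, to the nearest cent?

Check every corner: each single food scaled to meet both minima, and each pair solved so both constraints bind.
strawberries only: max(677/107, 569/26) = 21.88 servings → $29.54.
spinach only: max(677/33, 569/148) = 20.52 servings → $11.28.
avocado only: max(677/9, 569/15) = 75.22 servings → $127.88.
bell pepper only: max(677/177, 569/15) = 37.93 servings → $20.86.
strawberries + spinach with both tight: 5.436 servings and 2.89 servings → $8.93.
strawberries + avocado with both tight: 3.672 servings and 31.57 servings → $58.62.
strawberries + bell pepper with both targets exact would need a negative amount; discard.
spinach + avocado with both targets exact would need a negative amount; discard.
spinach + bell pepper with both tight: 3.524 servings and 3.168 servings → $3.68.
avocado + bell pepper with both tight: 35.94 servings and 1.998 servings → $62.19.
The minimum over all feasible corners is $3.68.

$3.68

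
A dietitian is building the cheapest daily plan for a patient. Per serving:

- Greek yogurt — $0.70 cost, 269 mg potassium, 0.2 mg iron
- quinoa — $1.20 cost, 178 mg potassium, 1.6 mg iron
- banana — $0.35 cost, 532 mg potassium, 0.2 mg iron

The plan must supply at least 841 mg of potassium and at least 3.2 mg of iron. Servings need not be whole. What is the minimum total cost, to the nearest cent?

$2.59

Check every corner: each single food scaled to meet both minima, and each pair solved so both constraints bind.
Greek yogurt only: max(841/269, 3.2/0.2) = 16 servings → $11.20.
quinoa only: max(841/178, 3.2/1.6) = 4.725 servings → $5.67.
banana only: max(841/532, 3.2/0.2) = 16 servings → $5.60.
Greek yogurt + quinoa with both tight: 1.966 servings and 1.754 servings → $3.48.
Greek yogurt + banana: intersection lies outside the first quadrant.
quinoa + banana with both tight: 1.881 servings and 0.9514 servings → $2.59.
Cheapest feasible corner: $2.59.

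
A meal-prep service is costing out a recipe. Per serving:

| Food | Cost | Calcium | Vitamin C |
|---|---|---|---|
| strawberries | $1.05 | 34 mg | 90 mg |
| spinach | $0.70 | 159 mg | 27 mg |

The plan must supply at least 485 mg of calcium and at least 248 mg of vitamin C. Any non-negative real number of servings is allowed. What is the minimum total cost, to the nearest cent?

This is a tiny linear program; its minimum lies at a vertex of the feasible set. List the vertices and price them.
strawberries only: max(485/34, 248/90) = 14.26 servings → $14.98.
spinach only: max(485/159, 248/27) = 9.185 servings → $6.43.
strawberries + spinach with both tight: 1.967 servings and 2.63 servings → $3.91.
The minimum over all feasible corners is $3.91.

$3.91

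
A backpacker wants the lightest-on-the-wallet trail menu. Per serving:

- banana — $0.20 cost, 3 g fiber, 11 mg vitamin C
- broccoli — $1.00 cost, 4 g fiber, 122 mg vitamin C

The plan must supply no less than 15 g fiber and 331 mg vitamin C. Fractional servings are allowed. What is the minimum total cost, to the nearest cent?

Compare the cost at each extreme point of the feasible region.
banana only: max(15/3, 331/11) = 30.09 servings → $6.02.
broccoli only: max(15/4, 331/122) = 3.75 servings → $3.75.
banana + broccoli with both tight: 1.571 servings and 2.571 servings → $2.89.
Cheapest feasible corner: $2.89.

$2.89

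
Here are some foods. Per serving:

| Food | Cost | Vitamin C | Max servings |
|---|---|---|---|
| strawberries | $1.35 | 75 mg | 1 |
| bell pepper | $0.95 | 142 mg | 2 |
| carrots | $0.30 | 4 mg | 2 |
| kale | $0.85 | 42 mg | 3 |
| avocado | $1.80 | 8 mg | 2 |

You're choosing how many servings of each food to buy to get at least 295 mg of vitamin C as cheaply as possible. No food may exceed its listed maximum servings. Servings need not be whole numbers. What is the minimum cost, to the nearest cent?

$2.10

Cost per mg of vitamin C: bell pepper $0.0067, strawberries $0.0180, kale $0.0202, carrots $0.0750, avocado $0.2250.
Take 2 servings of bell pepper: +284.0 mg vitamin C for $1.90 (total $1.90, still need 11.0 mg).
Take 0.1467 servings of strawberries: +11.0 mg vitamin C for $0.20 (total $2.10, still need 0.0 mg).
Greedy by cheapest-per-mg is optimal for a single linear constraint, so the minimum cost is $2.10.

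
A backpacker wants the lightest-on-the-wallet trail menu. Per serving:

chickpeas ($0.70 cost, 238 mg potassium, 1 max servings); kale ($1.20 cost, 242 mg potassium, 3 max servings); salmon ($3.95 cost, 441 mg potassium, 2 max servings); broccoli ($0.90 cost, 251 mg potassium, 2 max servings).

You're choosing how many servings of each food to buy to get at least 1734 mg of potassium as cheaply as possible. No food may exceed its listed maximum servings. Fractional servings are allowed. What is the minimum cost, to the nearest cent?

Cost per mg of potassium: chickpeas $0.0029, broccoli $0.0036, kale $0.0050, salmon $0.0090.
Take 1 serving of chickpeas: +238.0 mg potassium for $0.70 (total $0.70, still need 1496.0 mg).
Take 2 servings of broccoli: +502.0 mg potassium for $1.80 (total $2.50, still need 994.0 mg).
Take 3 servings of kale: +726.0 mg potassium for $3.60 (total $6.10, still need 268.0 mg).
Take 0.6077 servings of salmon: +268.0 mg potassium for $2.40 (total $8.50, still need 0.0 mg).
Greedy by cheapest-per-mg is optimal for a single linear constraint, so the minimum cost is $8.50.

$8.50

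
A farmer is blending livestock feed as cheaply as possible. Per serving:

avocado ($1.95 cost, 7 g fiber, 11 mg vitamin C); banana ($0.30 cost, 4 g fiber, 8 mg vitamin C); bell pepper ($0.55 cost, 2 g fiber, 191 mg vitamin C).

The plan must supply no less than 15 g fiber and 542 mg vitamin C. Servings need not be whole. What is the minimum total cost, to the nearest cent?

$2.22

Minimising a linear cost over {fiber ≥ 15, vitamin C ≥ 542, servings ≥ 0} — the optimum is at a vertex, using one or two foods.
avocado only: max(15/7, 542/11) = 49.27 servings → $96.08.
banana only: max(15/4, 542/8) = 67.75 servings → $20.32.
bell pepper only: max(15/2, 542/191) = 7.5 servings → $4.12.
avocado + banana: intersection lies outside the first quadrant.
avocado + bell pepper with both tight: 1.354 servings and 2.76 servings → $4.16.
banana + bell pepper with both tight: 2.381 servings and 2.738 servings → $2.22.
Cheapest feasible corner: $2.22.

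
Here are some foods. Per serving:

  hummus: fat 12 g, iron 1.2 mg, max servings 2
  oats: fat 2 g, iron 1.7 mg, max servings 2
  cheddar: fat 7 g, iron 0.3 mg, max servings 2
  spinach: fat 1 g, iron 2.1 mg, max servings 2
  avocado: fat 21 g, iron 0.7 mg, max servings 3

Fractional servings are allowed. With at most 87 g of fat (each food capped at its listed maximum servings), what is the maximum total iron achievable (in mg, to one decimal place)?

12.0 mg

Iron per g fat: spinach 2.1, oats 0.85, hummus 0.1, cheddar 0.04286, avocado 0.03333.
Take 2 servings of spinach: uses 2 g fat, +4.2 mg iron (running total 4.2 mg).
Take 2 servings of oats: uses 4 g fat, +3.4 mg iron (running total 7.6 mg).
Take 2 servings of hummus: uses 24 g fat, +2.4 mg iron (running total 10.0 mg).
Take 2 servings of cheddar: uses 14 g fat, +0.6 mg iron (running total 10.6 mg).
Take 2.048 servings of avocado: uses 43 g fat, +1.4 mg iron (running total 12.0 mg).
Filling greedily by iron-per-g fat is optimal for one linear limit, giving 12.0 mg.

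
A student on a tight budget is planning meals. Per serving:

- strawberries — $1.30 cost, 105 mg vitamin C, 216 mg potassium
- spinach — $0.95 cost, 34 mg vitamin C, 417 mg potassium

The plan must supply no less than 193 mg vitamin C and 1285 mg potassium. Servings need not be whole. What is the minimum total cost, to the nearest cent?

$3.74

A basic optimal solution has at most two foods positive. Try each food alone and each pair with both targets met exactly.
strawberries only: max(193/105, 1285/216) = 5.949 servings → $7.73.
spinach only: max(193/34, 1285/417) = 5.676 servings → $5.39.
strawberries + spinach with both tight: 1.01 servings and 2.559 servings → $3.74.
Cheapest feasible corner: $3.74.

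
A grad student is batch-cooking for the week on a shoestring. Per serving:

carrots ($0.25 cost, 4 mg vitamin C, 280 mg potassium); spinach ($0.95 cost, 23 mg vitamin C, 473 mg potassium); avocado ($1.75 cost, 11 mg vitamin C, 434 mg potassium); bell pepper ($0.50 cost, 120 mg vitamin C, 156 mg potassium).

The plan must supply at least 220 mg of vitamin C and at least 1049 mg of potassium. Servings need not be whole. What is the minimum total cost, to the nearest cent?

$1.56

Check every corner: each single food scaled to meet both minima, and each pair solved so both constraints bind.
carrots only: max(220/4, 1049/280) = 55 servings → $13.75.
spinach only: max(220/23, 1049/473) = 9.565 servings → $9.09.
avocado only: max(220/11, 1049/434) = 20 servings → $35.00.
bell pepper only: max(220/120, 1049/156) = 6.724 servings → $3.36.
carrots + spinach with both targets exact would need a negative amount; discard.
carrots + avocado: intersection lies outside the first quadrant.
carrots + bell pepper with both tight: 2.777 servings and 1.741 servings → $1.56.
spinach + avocado: intersection lies outside the first quadrant.
spinach + bell pepper with both tight: 1.722 servings and 1.503 servings → $2.39.
avocado + bell pepper with both tight: 1.818 servings and 1.667 servings → $4.01.
So the least-cost plan costs $1.56.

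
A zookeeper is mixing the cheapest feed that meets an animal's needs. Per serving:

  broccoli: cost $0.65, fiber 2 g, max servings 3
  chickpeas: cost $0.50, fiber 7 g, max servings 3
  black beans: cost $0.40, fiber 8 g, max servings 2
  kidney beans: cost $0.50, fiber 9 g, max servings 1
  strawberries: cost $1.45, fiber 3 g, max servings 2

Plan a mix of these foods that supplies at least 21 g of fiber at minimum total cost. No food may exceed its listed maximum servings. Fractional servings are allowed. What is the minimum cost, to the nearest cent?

$1.08

Cost per g of fiber: black beans $0.0500, kidney beans $0.0556, chickpeas $0.0714, broccoli $0.3250, strawberries $0.4833.
Take 2 servings of black beans: +16.0 g fiber for $0.80 (total $0.80, still need 5.0 g).
Take 0.5556 servings of kidney beans: +5.0 g fiber for $0.28 (total $1.08, still need 0.0 g).
Greedy by cheapest-per-g is optimal for a single linear constraint, so the minimum cost is $1.08.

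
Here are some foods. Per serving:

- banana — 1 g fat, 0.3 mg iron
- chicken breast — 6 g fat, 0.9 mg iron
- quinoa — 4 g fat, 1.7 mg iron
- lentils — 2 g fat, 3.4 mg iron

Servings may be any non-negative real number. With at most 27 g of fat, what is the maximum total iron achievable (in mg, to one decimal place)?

45.9 mg

Iron per g fat: lentils 1.7, quinoa 0.425, banana 0.3, chicken breast 0.15.
With no serving limits, spend the whole fat allowance on lentils: 27 g / 2 g × 3.4 mg = 45.9 mg.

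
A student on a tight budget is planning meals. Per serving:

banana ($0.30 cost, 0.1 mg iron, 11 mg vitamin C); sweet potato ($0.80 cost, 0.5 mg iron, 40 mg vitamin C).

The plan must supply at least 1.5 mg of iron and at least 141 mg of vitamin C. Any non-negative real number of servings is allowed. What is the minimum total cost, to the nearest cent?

$2.82

With two linear requirements the optimum uses one or two foods; enumerate the corners.
banana only: max(1.5/0.1, 141/11) = 15 servings → $4.50.
sweet potato only: max(1.5/0.5, 141/40) = 3.525 servings → $2.82.
banana + sweet potato with both tight: 7 servings and 1.6 servings → $3.38.
The minimum over all feasible corners is $2.82.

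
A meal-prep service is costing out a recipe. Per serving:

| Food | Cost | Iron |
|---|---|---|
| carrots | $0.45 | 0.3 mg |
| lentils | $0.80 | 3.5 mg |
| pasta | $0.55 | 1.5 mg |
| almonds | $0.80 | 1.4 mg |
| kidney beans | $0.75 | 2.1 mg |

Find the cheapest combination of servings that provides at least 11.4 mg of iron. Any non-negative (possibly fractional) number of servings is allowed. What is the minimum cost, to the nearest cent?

Cost per mg of iron: lentils $0.2286, kidney beans $0.3571, pasta $0.3667, almonds $0.5714, carrots $1.5000.
With no serving limits, use only lentils: 11.4 mg / 3.5 mg = 3.257 servings × $0.80 = $2.61.

$2.61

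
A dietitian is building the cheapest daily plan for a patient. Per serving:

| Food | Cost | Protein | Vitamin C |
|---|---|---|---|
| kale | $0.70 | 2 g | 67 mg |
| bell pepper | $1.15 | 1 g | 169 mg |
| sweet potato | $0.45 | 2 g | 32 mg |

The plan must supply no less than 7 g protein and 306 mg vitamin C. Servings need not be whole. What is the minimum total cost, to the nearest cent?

A basic optimal solution has at most two foods positive. Try each food alone and each pair with both targets met exactly.
kale only: max(7/2, 306/67) = 4.567 servings → $3.20.
bell pepper only: max(7/1, 306/169) = 7 servings → $8.05.
sweet potato only: max(7/2, 306/32) = 9.562 servings → $4.30.
kale + bell pepper with both tight: 3.236 servings and 0.5277 servings → $2.87.
kale + sweet potato: intersection lies outside the first quadrant.
bell pepper + sweet potato with both tight: 1.268 servings and 2.866 servings → $2.75.
Cheapest feasible corner: $2.75.

$2.75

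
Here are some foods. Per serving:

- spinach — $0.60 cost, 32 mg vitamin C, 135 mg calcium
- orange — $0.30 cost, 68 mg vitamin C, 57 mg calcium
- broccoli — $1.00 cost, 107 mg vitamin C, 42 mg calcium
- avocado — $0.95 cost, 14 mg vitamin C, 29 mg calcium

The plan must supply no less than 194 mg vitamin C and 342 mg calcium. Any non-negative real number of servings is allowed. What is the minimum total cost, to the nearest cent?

Minimising a linear cost over {vitamin C ≥ 194, calcium ≥ 342, servings ≥ 0} — the optimum is at a vertex, using one or two foods.
spinach only: max(194/32, 342/135) = 6.062 servings → $3.64.
orange only: max(194/68, 342/57) = 6 servings → $1.80.
broccoli only: max(194/107, 342/42) = 8.143 servings → $8.14.
avocado only: max(194/14, 342/29) = 13.86 servings → $13.16.
spinach + orange with both tight: 1.658 servings and 2.073 servings → $1.62.
spinach + broccoli with both tight: 2.171 servings and 1.164 servings → $2.47.
spinach + avocado with both targets exact would need a negative amount; discard.
orange + broccoli with both targets exact would need a negative amount; discard.
orange + avocado with both tight: 0.7138 servings and 10.39 servings → $10.08.
broccoli + avocado with both tight: 0.3332 servings and 11.31 servings → $11.08.
Cheapest feasible corner: $1.62.

$1.62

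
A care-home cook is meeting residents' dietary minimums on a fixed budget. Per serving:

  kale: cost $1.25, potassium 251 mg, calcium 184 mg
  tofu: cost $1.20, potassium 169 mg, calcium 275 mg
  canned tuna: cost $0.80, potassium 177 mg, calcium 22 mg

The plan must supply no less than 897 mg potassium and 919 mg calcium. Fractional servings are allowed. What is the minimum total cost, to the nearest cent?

An LP optimum is at a vertex; with two nutrient constraints at most two foods are used. Check each candidate.
kale only: max(897/251, 919/184) = 4.995 servings → $6.24.
tofu only: max(897/169, 919/275) = 5.308 servings → $6.37.
canned tuna only: max(897/177, 919/22) = 41.77 servings → $33.42.
kale + tofu with both tight: 2.409 servings and 1.73 servings → $5.09.
kale + canned tuna: the both-tight solution has a negative serving — not a feasible corner.
tofu + canned tuna with both tight: 3.179 servings and 2.032 servings → $5.44.
So the least-cost plan costs $5.09.

$5.09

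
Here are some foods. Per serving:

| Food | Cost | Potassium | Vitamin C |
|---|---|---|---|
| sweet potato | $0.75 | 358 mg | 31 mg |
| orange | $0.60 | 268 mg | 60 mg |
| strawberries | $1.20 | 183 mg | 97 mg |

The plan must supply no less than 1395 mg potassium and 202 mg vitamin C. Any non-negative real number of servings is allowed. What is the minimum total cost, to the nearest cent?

$3.01

Check every corner: each single food scaled to meet both minima, and each pair solved so both constraints bind.
sweet potato only: max(1395/358, 202/31) = 6.516 servings → $4.89.
orange only: max(1395/268, 202/60) = 5.205 servings → $3.12.
strawberries only: max(1395/183, 202/97) = 7.623 servings → $9.15.
sweet potato + orange with both tight: 2.244 servings and 2.207 servings → $3.01.
sweet potato + strawberries with both tight: 3.385 servings and 1.001 servings → $3.74.
orange + strawberries with both targets exact would need a negative amount; discard.
So the least-cost plan costs $3.01.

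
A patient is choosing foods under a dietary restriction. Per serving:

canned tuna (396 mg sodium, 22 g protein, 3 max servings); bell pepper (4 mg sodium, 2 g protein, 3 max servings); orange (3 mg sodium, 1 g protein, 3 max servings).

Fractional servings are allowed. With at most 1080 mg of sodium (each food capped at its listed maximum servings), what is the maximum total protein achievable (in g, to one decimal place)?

Protein per mg sodium: bell pepper 0.5, orange 0.3333, canned tuna 0.05556.
Take 3 servings of bell pepper: uses 12 mg sodium, +6.0 g protein (running total 6.0 g).
Take 3 servings of orange: uses 9 mg sodium, +3.0 g protein (running total 9.0 g).
Take 2.674 servings of canned tuna: uses 1059 mg sodium, +58.8 g protein (running total 67.8 g).
Filling greedily by protein-per-mg sodium is optimal for one linear limit, giving 67.8 g.

67.8 g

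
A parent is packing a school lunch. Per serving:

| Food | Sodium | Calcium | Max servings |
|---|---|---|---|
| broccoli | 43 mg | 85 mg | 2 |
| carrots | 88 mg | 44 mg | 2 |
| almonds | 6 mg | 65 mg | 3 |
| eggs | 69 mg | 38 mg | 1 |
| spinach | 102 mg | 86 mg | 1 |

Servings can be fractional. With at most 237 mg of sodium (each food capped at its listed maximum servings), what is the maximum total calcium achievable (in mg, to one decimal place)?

468.1 mg

Calcium per mg sodium: almonds 10.83, broccoli 1.977, spinach 0.8431, eggs 0.5507, carrots 0.5.
Take 3 servings of almonds: uses 18 mg sodium, +195.0 mg calcium (running total 195.0 mg).
Take 2 servings of broccoli: uses 86 mg sodium, +170.0 mg calcium (running total 365.0 mg).
Take 1 serving of spinach: uses 102 mg sodium, +86.0 mg calcium (running total 451.0 mg).
Take 0.4493 servings of eggs: uses 31 mg sodium, +17.1 mg calcium (running total 468.1 mg).
Greedy by best ratio exhausts the sodium allowance optimally: 468.1 mg.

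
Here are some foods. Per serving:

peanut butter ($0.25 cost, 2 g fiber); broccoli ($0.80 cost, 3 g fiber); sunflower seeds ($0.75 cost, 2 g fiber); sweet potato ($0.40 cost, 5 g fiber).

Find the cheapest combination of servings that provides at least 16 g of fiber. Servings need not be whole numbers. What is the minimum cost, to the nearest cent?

$1.28

Cost per g of fiber: sweet potato $0.0800, peanut butter $0.1250, broccoli $0.2667, sunflower seeds $0.3750.
With no serving limits, use only sweet potato: 16 g / 5 g = 3.2 servings × $0.40 = $1.28.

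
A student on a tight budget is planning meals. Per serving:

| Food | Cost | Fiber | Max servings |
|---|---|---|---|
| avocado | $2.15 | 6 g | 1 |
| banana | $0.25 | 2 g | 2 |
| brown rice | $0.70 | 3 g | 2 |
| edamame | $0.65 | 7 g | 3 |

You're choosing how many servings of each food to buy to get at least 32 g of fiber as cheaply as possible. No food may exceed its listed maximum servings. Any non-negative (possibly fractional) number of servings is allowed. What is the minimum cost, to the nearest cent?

$4.21

Cost per g of fiber: edamame $0.0929, banana $0.1250, brown rice $0.2333, avocado $0.3583.
Take 3 servings of edamame: +21.0 g fiber for $1.95 (total $1.95, still need 11.0 g).
Take 2 servings of banana: +4.0 g fiber for $0.50 (total $2.45, still need 7.0 g).
Take 2 servings of brown rice: +6.0 g fiber for $1.40 (total $3.85, still need 1.0 g).
Take 0.1667 servings of avocado: +1.0 g fiber for $0.36 (total $4.21, still need 0.0 g).
Filling from the cheapest source first is optimal under one linear minimum: $4.21.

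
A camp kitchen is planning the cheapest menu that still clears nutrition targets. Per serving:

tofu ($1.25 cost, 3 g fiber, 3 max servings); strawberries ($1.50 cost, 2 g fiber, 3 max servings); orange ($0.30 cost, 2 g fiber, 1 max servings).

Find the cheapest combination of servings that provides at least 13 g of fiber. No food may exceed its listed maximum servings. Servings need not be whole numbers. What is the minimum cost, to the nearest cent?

$5.55

Cost per g of fiber: orange $0.1500, tofu $0.4167, strawberries $0.7500.
Take 1 serving of orange: +2.0 g fiber for $0.30 (total $0.30, still need 11.0 g).
Take 3 servings of tofu: +9.0 g fiber for $3.75 (total $4.05, still need 2.0 g).
Take 1 serving of strawberries: +2.0 g fiber for $1.50 (total $5.55, still need 0.0 g).
Greedy by cheapest-per-g is optimal for a single linear constraint, so the minimum cost is $5.55.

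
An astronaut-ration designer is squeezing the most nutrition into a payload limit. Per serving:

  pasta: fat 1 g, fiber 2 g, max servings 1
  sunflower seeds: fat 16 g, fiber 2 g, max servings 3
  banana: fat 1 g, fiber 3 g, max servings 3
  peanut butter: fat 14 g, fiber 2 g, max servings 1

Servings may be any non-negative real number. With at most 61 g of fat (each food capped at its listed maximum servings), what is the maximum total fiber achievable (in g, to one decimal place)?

18.4 g

Fiber per g fat: banana 3, pasta 2, peanut butter 0.1429, sunflower seeds 0.125.
Take 3 servings of banana: uses 3 g fat, +9.0 g fiber (running total 9.0 g).
Take 1 serving of pasta: uses 1 g fat, +2.0 g fiber (running total 11.0 g).
Take 1 serving of peanut butter: uses 14 g fat, +2.0 g fiber (running total 13.0 g).
Take 2.688 servings of sunflower seeds: uses 43 g fat, +5.4 g fiber (running total 18.4 g).
Greedy by best ratio exhausts the fat allowance optimally: 18.4 g.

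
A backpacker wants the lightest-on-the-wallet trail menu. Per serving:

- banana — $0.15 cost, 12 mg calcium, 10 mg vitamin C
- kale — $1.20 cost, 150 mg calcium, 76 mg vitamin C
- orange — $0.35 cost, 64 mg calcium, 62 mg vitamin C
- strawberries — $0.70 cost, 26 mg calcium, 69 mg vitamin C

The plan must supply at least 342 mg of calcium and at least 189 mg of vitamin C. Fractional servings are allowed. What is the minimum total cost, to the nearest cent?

$1.87

The cheapest plan sits at a corner of the feasible region — with two constraints it uses at most two foods.
banana only: max(342/12, 189/10) = 28.5 servings → $4.28.
kale only: max(342/150, 189/76) = 2.487 servings → $2.98.
orange only: max(342/64, 189/62) = 5.344 servings → $1.87.
strawberries only: max(342/26, 189/69) = 13.15 servings → $9.21.
banana + kale with both tight: 4.01 servings and 1.959 servings → $2.95.
banana + orange: the both-tight solution has a negative serving — not a feasible corner.
banana + strawberries: the both-tight solution has a negative serving — not a feasible corner.
kale + orange with both tight: 2.053 servings and 0.5316 servings → $2.65.
kale + strawberries with both tight: 2.231 servings and 0.2816 servings → $2.87.
orange + strawberries: intersection lies outside the first quadrant.
Cheapest feasible corner: $1.87.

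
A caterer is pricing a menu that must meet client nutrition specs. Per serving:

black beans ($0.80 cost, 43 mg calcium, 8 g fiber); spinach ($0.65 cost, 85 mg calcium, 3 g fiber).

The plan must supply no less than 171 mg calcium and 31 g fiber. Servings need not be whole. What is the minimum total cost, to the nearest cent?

$3.12

black beans only: max(171/43, 31/8) = 3.977 servings → $3.18.
spinach only: max(171/85, 31/3) = 10.33 servings → $6.72.
black beans + spinach with both tight: 3.851 servings and 0.06352 servings → $3.12.
So the least-cost plan costs $3.12.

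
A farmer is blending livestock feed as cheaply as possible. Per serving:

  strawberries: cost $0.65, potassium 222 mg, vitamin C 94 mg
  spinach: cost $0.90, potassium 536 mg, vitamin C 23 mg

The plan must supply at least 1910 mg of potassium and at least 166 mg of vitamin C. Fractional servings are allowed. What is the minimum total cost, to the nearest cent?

For a min-cost LP with two ≥-constraints, a basic feasible solution has at most two positive variables.
strawberries only: max(1910/222, 166/94) = 8.604 servings → $5.59.
spinach only: max(1910/536, 166/23) = 7.217 servings → $6.50.
strawberries + spinach with both tight: 0.9949 servings and 3.151 servings → $3.48.
Cheapest feasible corner: $3.48.

$3.48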